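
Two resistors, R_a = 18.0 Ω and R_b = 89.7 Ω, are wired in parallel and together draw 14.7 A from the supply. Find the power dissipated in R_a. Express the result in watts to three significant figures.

2700 W

We need the common branch voltage; get it from I_total × R_eq, then P = V²/R for the branch.
1/R_eq = 1/18.0 + 1/89.7 ⇒ R_eq = 14.99 Ω
V = I_total × R_eq = 14.70 × 14.99 = 220.4 V
P_R_a = V² / R_a = (220.4)² / 18.0 = 2698 W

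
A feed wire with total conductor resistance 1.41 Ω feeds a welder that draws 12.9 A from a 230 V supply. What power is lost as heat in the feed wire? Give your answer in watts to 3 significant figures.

235 W

Only the current and the line resistance are needed for the I²R loss.
The feed wire carries the full 12.9 A.
P_line = I² R_line = (12.90)² × 1.41 = 234.6 W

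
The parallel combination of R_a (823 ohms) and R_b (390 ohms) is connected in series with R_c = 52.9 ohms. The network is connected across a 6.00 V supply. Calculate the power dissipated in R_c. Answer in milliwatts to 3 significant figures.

18.9 mW

Combine R_a and R_b into their parallel equivalent first, reducing the network to two series resistors.
R_p = (823×390)/(823+390) = 264.6 Ω
R_total = R_p + 52.9 = 264.6 + 52.9 = 317.5 Ω
I = V / R_total = 6.00 / 317.5 = 0.01890 A
R_c is the series element, so its power is I²R.
P_R_c = (0.01890)² × 52.9 = 0.01889 W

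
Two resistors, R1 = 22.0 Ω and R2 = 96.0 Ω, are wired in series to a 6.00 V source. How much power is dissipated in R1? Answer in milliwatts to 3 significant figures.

56.9 mW

Since the resistors are in series they all carry the loop current I = V/R_total; the power in any one is I²R.
R_total = 22.0 + 96.0 = 118.0 Ω
I = V / R_total = 6.00 / 118.0 = 0.05085 A
P_R1 = I² × R1 = (0.05085)² × 22.0 = 0.05688 W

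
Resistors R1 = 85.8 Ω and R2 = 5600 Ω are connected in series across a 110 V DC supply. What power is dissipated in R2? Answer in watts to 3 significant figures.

2.10 W

The current is common to all series resistors; compute it, then apply P = I²R for the target.
R_total = 85.8 + 5600 = 5686 Ω
I = V / R_total = 110 / 5686 = 0.01935 A
P_R2 = I² × R2 = (0.01935)² × 5600 = 2.096 W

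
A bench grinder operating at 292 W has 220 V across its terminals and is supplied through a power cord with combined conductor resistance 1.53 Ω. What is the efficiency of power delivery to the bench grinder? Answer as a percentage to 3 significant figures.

99.1 %

I = P / V = 292 / 220 = 1.327 A through the power cord.
P_line = I² R_line = (1.327)² × 1.53 = 2.695 W
P_source = P_load + P_line = 292.0 + 2.695 = 294.7 W
η = P_load / P_source = 292.0 / 294.7 = 0.9909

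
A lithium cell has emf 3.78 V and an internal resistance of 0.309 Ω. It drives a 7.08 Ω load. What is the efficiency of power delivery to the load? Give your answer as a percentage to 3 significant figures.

95.8 %

Efficiency is P_load / P_total. With a series r and R sharing the same I, P = I²R for each, so η = R/(R+r).
η = R / (R + r) = 7.08 / (7.08 + 0.309) = 0.9582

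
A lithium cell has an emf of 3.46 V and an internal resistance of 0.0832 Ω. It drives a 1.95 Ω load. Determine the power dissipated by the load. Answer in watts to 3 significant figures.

5.65 W

The internal resistance and the load are in series, so the same I flows through both; get I from ε/(r+R), then I²R for the load.
I = ε / (r + R) = 3.46 / (0.0832 + 1.95) = 1.702 A
P_load = I² R = (1.702)² × 1.95 = 5.647 W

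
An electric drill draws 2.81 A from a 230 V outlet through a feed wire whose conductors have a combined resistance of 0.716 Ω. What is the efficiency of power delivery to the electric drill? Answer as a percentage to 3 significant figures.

99.1 %

The feed wire carries the full 2.81 A.
P_line = I² R_line = (2.810)² × 0.716 = 5.654 W
P_source = V I = 230 × 2.810 = 646.3 W; P_load = 640.6 W
η = P_load / P_source = 640.6 / 646.3 = 0.9913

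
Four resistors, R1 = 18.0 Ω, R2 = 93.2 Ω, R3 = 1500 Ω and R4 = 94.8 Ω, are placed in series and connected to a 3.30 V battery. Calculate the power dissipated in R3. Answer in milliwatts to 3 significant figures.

Every series element carries the same I. Get I from the total resistance, then P = I² × R3.
R_total = 18.0 + 93.2 + 1500 + 94.8 = 1706 Ω
I = V / R_total = 3.30 / 1706 = 0.001934 A
P_R3 = I² × R3 = (0.001934)² × 1500 = 0.005613 W

5.61 mW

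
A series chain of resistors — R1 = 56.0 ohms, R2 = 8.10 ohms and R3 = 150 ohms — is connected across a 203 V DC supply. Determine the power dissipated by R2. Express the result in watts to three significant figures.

In a series string the same current flows through every resistor — find that current, then P = I²R for the one we want.
R_total = 56.0 + 8.10 + 150 = 214.1 Ω
I = V / R_total = 203 / 214.1 = 0.9482 A
P_R2 = I² × R2 = (0.9482)² × 8.10 = 7.282 W

7.28 W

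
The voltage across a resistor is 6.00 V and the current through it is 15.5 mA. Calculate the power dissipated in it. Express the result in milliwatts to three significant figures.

93.0 mW

Since both terminal voltage and current are stated, P = V I gives the power in one step.
P = 6.00 V × 0.01550 A = 0.09300 W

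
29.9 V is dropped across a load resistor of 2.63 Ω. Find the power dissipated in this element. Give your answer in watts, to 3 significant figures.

340 W

Voltage and resistance are given, so P = V²/R is the one-step route.
P = (29.9 V)² / 2.63 Ω = 339.9 W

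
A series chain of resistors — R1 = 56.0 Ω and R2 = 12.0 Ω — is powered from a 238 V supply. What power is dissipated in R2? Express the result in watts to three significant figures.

147 W

The current is common to all series resistors; compute it, then apply P = I²R for the target.
R_total = 56.0 + 12.0 = 68.00 Ω
I = V / R_total = 238 / 68.00 = 3.500 A
P_R2 = I² × R2 = (3.500)² × 12.0 = 147.0 W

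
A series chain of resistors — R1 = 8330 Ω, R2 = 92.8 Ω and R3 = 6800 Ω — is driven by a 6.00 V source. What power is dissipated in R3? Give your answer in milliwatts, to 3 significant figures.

1.06 mW

The current is common to all series resistors; compute it, then apply P = I²R for the target.
R_total = 8330 + 92.8 + 6800 = 15220 Ω
I = V / R_total = 6.00 / 15220 = 0.0003941 A
P_R3 = I² × R3 = (0.0003941)² × 6800 = 0.001056 W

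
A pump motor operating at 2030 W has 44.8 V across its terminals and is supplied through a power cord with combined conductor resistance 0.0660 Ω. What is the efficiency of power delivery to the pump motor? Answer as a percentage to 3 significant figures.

I = P / V = 2030 / 44.8 = 45.31 A through the power cord.
P_line = I² R_line = (45.31)² × 0.0660 = 135.5 W
P_source = P_load + P_line = 2030 + 135.5 = 2166 W
η = P_load / P_source = 2030 / 2166 = 0.9374

93.7 %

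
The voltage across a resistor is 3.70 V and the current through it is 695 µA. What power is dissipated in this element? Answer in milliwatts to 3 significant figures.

V and I are known directly — P = V I, no intermediate step needed.
P = 3.70 V × 0.0006950 A = 0.002572 W

2.57 mW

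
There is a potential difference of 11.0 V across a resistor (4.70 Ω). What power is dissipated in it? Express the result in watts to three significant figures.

25.7 W

Voltage and resistance are given, so P = V²/R is the one-step route.
P = (11.0 V)² / 4.70 Ω = 25.74 W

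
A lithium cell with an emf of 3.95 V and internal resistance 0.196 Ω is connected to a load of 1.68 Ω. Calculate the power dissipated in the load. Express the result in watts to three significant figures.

Find the circuit current first, then P = I²R for the load (series elements share I).
I = ε / (r + R) = 3.95 / (0.196 + 1.68) = 2.106 A
P_load = I² R = (2.106)² × 1.68 = 7.448 W

7.45 W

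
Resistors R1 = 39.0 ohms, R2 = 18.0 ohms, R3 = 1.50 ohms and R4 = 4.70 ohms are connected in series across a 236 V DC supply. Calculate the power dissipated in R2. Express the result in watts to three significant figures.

Since the resistors are in series they all carry the loop current I = V/R_total; the power in any one is I²R.
R_total = 39.0 + 18.0 + 1.50 + 4.70 = 63.20 Ω
I = V / R_total = 236 / 63.20 = 3.734 A
P_R2 = I² × R2 = (3.734)² × 18.0 = 251.0 W

251 W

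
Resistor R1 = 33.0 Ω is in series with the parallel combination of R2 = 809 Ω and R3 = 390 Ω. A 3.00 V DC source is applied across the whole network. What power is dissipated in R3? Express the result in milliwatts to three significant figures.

Replace R2 and R3 with their parallel equivalent so the circuit becomes R1 in series with R_p.
R_p = (809×390)/(809+390) = 263.1 Ω
R_total = 33.0 + 263.1 = 296.1 Ω
I = V / R_total = 3.00 / 296.1 = 0.01013 A
Voltage across the parallel pair: V_p = I × R_p = 0.01013 × 263.1 = 2.666 V
R3 is across V_p, so use P = V²/R for that branch.
P_R3 = (2.666)² / 390 = 0.01822 W

18.2 mW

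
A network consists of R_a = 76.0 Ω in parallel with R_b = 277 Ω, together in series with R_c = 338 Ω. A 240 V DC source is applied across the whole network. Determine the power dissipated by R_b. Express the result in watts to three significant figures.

Reduce the parallel combination to a single R_p; the circuit then becomes R_p in series with the remaining resistor.
R_p = (76.0×277)/(76.0+277) = 59.64 Ω
R_total = R_p + 338 = 59.64 + 338 = 397.6 Ω
I = V / R_total = 240 / 397.6 = 0.6036 A
Voltage across the parallel pair: V_p = I × R_p = 0.6036 × 59.64 = 36.00 V
Use P = V²/R for R_b with V = V_p.
P_R_b = (36.00)² / 277 = 4.677 W

4.68 W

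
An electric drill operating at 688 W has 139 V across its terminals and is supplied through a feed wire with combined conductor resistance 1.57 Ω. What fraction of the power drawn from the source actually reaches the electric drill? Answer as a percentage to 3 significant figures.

I = P / V = 688 / 139 = 4.950 A through the feed wire.
P_line = I² R_line = (4.950)² × 1.57 = 38.46 W
P_source = P_load + P_line = 688.0 + 38.46 = 726.5 W
η = P_load / P_source = 688.0 / 726.5 = 0.9471

94.7 %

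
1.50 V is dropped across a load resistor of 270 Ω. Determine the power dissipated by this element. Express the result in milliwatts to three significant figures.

8.33 mW

Voltage and resistance are given, so P = V²/R is the one-step route.
P = (1.50 V)² / 270 Ω = 0.008333 W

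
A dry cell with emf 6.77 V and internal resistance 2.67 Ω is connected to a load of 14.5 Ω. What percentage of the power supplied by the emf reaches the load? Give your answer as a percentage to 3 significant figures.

84.4 %

η = P_load/(P_load+P_int) = I²R/(I²R+I²r) = R/(R+r) — the I² cancels for series elements.
η = R / (R + r) = 14.5 / (14.5 + 2.67) = 0.8445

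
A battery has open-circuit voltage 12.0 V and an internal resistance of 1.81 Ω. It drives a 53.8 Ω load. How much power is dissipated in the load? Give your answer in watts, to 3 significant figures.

2.51 W

Find the circuit current first, then P = I²R for the load (series elements share I).
I = ε / (r + R) = 12.0 / (1.81 + 53.8) = 0.2158 A
P_load = I² R = (0.2158)² × 53.8 = 2.505 W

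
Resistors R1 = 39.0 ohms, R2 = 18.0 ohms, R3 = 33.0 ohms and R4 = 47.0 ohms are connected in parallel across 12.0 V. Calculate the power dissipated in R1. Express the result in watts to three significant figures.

3.69 W

Parallel branches share the same voltage; P = V²/R gives the branch power in one step.
P_R1 = V² / R1 = (12.0)² / 39.0 Ω = 3.692 W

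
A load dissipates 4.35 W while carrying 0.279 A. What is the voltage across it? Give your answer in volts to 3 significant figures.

15.6 V

Rearranging the power relation for the two known quantities gives V = P / I.
V = 4.35 / 0.2790 = 15.59 V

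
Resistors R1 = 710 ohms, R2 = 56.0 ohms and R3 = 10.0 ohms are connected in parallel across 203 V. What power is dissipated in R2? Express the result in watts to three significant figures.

736 W

R2 sits directly across the source, so P = V²/R with V = 203 V.
P_R2 = V² / R2 = (203)² / 56.0 Ω = 735.9 W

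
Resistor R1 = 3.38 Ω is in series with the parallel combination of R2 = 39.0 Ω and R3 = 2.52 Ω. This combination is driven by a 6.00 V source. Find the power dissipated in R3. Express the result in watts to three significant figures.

Reduce the parallel pair to R_p first; the network is then a simple series string.
R_p = (39.0×2.52)/(39.0+2.52) = 2.367 Ω
R_total = 3.38 + 2.367 = 5.747 Ω
I = V / R_total = 6.00 / 5.747 = 1.044 A
Voltage across the parallel pair: V_p = I × R_p = 1.044 × 2.367 = 2.471 V
R3 sees V_p directly, so P = V_p² / R3.
P_R3 = (2.471)² / 2.52 = 2.423 W

2.42 W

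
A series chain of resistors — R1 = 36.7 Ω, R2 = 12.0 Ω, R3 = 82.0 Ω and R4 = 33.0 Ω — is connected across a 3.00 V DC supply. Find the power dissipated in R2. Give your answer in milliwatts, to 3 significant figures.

4.03 mW

Since the resistors are in series they all carry the loop current I = V/R_total; the power in any one is I²R.
R_total = 36.7 + 12.0 + 82.0 + 33.0 = 163.7 Ω
I = V / R_total = 3.00 / 163.7 = 0.01833 A
P_R2 = I² × R2 = (0.01833)² × 12.0 = 0.004030 W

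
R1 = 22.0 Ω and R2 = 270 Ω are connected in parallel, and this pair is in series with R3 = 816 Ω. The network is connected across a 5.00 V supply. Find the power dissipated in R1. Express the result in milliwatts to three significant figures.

0.672 mW

First find R_p for the parallel pair, then treat R_p + R3 as a series loop.
R_p = (22.0×270)/(22.0+270) = 20.34 Ω
R_total = R_p + 816 = 20.34 + 816 = 836.3 Ω
I = V / R_total = 5.00 / 836.3 = 0.005978 A
Voltage across the parallel pair: V_p = I × R_p = 0.005978 × 20.34 = 0.1216 V
R1 has V_p across it, so P = V_p²/R1.
P_R1 = (0.1216)² / 22.0 = 0.0006723 W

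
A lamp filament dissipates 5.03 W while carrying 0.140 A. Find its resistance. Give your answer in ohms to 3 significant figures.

257 Ω

The two known quantities fix the third via R = P / I².
R = 5.03 / (0.1400)² = 256.6 Ω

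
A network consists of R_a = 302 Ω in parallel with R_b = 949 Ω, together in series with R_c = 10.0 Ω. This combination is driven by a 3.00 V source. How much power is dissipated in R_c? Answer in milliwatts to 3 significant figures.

Combine R_a and R_b into their parallel equivalent first, reducing the network to two series resistors.
R_p = (302×949)/(302+949) = 229.1 Ω
R_total = R_p + 10.0 = 229.1 + 10.0 = 239.1 Ω
I = V / R_total = 3.00 / 239.1 = 0.01255 A
R_c is the series element, so its power is I²R.
P_R_c = (0.01255)² × 10.0 = 0.001574 W

1.57 mW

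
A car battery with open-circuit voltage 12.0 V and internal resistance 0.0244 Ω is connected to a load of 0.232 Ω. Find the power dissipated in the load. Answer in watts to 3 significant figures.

The internal resistance and the load are in series, so the same I flows through both; get I from ε/(r+R), then I²R for the load.
I = ε / (r + R) = 12.0 / (0.0244 + 0.232) = 46.80 A
P_load = I² R = (46.80)² × 0.232 = 508.2 W

508 W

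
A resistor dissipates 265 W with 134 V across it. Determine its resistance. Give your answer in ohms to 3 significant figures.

67.8 Ω

The two known quantities fix the third via R = V² / P.
R = (134)² / 265 = 67.76 Ω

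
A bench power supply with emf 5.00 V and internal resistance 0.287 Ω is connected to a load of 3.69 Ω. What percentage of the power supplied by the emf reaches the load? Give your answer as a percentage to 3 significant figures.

92.8 %

Efficiency is P_load / P_total. With a series r and R sharing the same I, P = I²R for each, so η = R/(R+r).
η = R / (R + r) = 3.69 / (3.69 + 0.287) = 0.9278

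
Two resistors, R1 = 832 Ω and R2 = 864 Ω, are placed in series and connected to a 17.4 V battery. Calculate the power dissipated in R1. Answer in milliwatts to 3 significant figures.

87.6 mW

Series elements share the same current, so find I first, then use P = I²R.
R_total = 832 + 864 = 1696 Ω
I = V / R_total = 17.4 / 1696 = 0.01026 A
P_R1 = I² × R1 = (0.01026)² × 832 = 0.08757 W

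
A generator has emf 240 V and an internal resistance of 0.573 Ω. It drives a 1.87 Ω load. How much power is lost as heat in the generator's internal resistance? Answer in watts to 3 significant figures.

The source's internal resistance is just another series element carrying I; its dissipation is I²r.
I = ε / (r + R) = 240 / (0.573 + 1.87) = 98.24 A
P_int = I² r = (98.24)² × 0.573 = 5530 W

5530 W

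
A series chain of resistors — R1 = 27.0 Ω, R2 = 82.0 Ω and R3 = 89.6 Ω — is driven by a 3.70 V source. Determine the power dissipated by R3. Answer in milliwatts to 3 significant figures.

Series elements share the same current, so find I first, then use P = I²R.
R_total = 27.0 + 82.0 + 89.6 = 198.6 Ω
I = V / R_total = 3.70 / 198.6 = 0.01863 A
P_R3 = I² × R3 = (0.01863)² × 89.6 = 0.03110 W

31.1 mW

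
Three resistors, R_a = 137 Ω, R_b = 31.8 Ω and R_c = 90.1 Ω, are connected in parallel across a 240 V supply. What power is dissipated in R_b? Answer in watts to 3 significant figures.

1810 W

Each parallel branch sees the full supply voltage, so P = V²/R applies directly to the target branch.
P_R_b = V² / R_b = (240)² / 31.8 Ω = 1811 W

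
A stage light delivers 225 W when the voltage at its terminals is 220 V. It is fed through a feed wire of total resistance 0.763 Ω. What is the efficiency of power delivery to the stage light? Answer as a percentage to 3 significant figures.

I = P / V = 225 / 220 = 1.023 A through the feed wire.
P_line = I² R_line = (1.023)² × 0.763 = 0.7981 W
P_source = P_load + P_line = 225.0 + 0.7981 = 225.8 W
η = P_load / P_source = 225.0 / 225.8 = 0.9965

99.6 %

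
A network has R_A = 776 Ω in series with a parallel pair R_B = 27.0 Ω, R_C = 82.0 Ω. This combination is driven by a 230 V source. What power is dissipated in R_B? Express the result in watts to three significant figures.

1.27 W

Collapse R_B‖R_C to a single equivalent, reducing the network to two series elements.
R_p = (27.0×82.0)/(27.0+82.0) = 20.31 Ω
R_total = 776 + 20.31 = 796.3 Ω
I = V / R_total = 230 / 796.3 = 0.2888 A
Voltage across the parallel pair: V_p = I × R_p = 0.2888 × 20.31 = 5.867 V
R_B sees V_p directly, so P = V_p² / R_B.
P_R_B = (5.867)² / 27.0 = 1.275 W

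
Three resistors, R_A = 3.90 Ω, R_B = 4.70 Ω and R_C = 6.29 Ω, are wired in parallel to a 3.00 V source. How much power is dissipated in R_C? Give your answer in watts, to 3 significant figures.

The supply voltage appears across each parallel branch — just use P = V²/R_C.
P_R_C = V² / R_C = (3.00)² / 6.29 Ω = 1.431 W

1.43 W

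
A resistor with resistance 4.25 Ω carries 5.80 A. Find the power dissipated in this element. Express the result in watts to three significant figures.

Current and resistance are given, so P = I²R is the direct form.
P = (5.800 A)² × 4.25 Ω = 143.0 W

143 W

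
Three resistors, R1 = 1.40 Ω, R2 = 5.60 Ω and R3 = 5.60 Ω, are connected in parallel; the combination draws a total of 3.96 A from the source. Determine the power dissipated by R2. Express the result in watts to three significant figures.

We need the common branch voltage; get it from I_total × R_eq, then P = V²/R for the branch.
1/R_eq = 1/1.40 + 1/5.60 + 1/5.60 ⇒ R_eq = 0.9333 Ω
V = I_total × R_eq = 3.960 × 0.9333 = 3.696 V
P_R2 = V² / R2 = (3.696)² / 5.60 = 2.439 W

2.44 W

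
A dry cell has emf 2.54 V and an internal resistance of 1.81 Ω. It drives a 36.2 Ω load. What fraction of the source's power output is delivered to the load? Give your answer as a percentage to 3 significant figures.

η = P_load/(P_load+P_int) = I²R/(I²R+I²r) = R/(R+r) — the I² cancels for series elements.
η = R / (R + r) = 36.2 / (36.2 + 1.81) = 0.9524

95.2 %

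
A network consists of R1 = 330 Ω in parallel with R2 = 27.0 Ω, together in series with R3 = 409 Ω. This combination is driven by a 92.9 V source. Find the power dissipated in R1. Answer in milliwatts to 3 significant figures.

86.5 mW

Combine R1 and R2 into their parallel equivalent first, reducing the network to two series resistors.
R_p = (330×27.0)/(330+27.0) = 24.96 Ω
R_total = R_p + 409 = 24.96 + 409 = 434.0 Ω
I = V / R_total = 92.9 / 434.0 = 0.2141 A
Voltage across the parallel pair: V_p = I × R_p = 0.2141 × 24.96 = 5.343 V
Use P = V²/R for R1 with V = V_p.
P_R1 = (5.343)² / 330 = 0.08650 W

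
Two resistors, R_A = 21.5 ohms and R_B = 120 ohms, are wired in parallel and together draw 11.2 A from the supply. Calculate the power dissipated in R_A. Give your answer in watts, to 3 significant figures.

The branches share the same voltage, but only the total current is given — find V from the equivalent resistance first.
1/R_eq = 1/21.5 + 1/120 ⇒ R_eq = 18.23 Ω
V = I_total × R_eq = 11.20 × 18.23 = 204.2 V
P_R_A = V² / R_A = (204.2)² / 21.5 = 1940 W

1940 W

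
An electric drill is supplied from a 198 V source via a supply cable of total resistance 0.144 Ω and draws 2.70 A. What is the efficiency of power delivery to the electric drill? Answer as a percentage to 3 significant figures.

99.8 %

The supply cable carries the full 2.70 A.
P_line = I² R_line = (2.700)² × 0.144 = 1.050 W
P_source = V I = 198 × 2.700 = 534.6 W; P_load = 533.6 W
η = P_load / P_source = 533.6 / 534.6 = 0.9980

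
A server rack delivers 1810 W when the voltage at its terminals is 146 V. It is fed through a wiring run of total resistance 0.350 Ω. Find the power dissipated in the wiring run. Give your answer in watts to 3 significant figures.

53.8 W

Line loss is just I²R for the cable — we know both I and R_line directly.
I = P / V = 1810 / 146 = 12.40 A through the wiring run.
P_line = I² R_line = (12.40)² × 0.350 = 53.79 W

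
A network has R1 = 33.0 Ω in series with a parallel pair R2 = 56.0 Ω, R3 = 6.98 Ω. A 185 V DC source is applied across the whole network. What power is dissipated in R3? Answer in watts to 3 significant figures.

123 W

Reduce the parallel pair to R_p first; the network is then a simple series string.
R_p = (56.0×6.98)/(56.0+6.98) = 6.206 Ω
R_total = 33.0 + 6.206 = 39.21 Ω
I = V / R_total = 185 / 39.21 = 4.719 A
Voltage across the parallel pair: V_p = I × R_p = 4.719 × 6.206 = 29.29 V
R3 is across V_p, so use P = V²/R for that branch.
P_R3 = (29.29)² / 6.98 = 122.9 W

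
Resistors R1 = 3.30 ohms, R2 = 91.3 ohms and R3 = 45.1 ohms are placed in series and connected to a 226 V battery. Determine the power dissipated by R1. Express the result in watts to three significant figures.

8.64 W

Every series element carries the same I. Get I from the total resistance, then P = I² × R1.
R_total = 3.30 + 91.3 + 45.1 = 139.7 Ω
I = V / R_total = 226 / 139.7 = 1.618 A
P_R1 = I² × R1 = (1.618)² × 3.30 = 8.637 W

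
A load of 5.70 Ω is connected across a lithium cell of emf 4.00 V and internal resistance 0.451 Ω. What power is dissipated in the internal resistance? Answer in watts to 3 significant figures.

0.191 W

The source's internal resistance is just another series element carrying I; its dissipation is I²r.
I = ε / (r + R) = 4.00 / (0.451 + 5.70) = 0.6503 A
P_int = I² r = (0.6503)² × 0.451 = 0.1907 W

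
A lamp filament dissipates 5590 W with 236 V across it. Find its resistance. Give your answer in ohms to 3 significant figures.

From P = V I = I²R = V²/R, with the two given quantities we get R = V² / P.
R = (236)² / 5590 = 9.964 Ω

9.96 Ω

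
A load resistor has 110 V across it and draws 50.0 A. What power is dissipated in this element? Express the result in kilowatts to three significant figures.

5.50 kW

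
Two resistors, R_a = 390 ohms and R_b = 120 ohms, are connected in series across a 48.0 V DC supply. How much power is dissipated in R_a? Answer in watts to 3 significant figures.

3.45 W

Every series element carries the same I. Get I from the total resistance, then P = I² × R_a.
R_total = 390 + 120 = 510.0 Ω
I = V / R_total = 48.0 / 510.0 = 0.09412 A
P_R_a = I² × R_a = (0.09412)² × 390 = 3.455 W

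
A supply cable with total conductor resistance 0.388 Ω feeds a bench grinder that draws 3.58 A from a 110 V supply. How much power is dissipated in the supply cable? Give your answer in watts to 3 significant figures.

The supply cable is a series resistance carrying the load current; its dissipation is I²R_line.
The supply cable carries the full 3.58 A.
P_line = I² R_line = (3.580)² × 0.388 = 4.973 W

4.97 W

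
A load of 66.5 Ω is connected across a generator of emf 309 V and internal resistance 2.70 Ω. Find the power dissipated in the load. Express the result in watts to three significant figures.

1330 W

Find the circuit current first, then P = I²R for the load (series elements share I).
I = ε / (r + R) = 309 / (2.70 + 66.5) = 4.465 A
P_load = I² R = (4.465)² × 66.5 = 1326 W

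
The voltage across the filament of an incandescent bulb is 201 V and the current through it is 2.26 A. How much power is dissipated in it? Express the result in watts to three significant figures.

454 W

With V and I both given, power follows immediately from P = V I.
P = 201 V × 2.260 A = 454.3 W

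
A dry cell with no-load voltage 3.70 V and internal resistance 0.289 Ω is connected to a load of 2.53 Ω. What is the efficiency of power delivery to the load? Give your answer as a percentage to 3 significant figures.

The source delivers εI, of which I²R reaches the load and I²r is lost; since I is common, η = R/(R+r).
η = R / (R + r) = 2.53 / (2.53 + 0.289) = 0.8975

89.7 %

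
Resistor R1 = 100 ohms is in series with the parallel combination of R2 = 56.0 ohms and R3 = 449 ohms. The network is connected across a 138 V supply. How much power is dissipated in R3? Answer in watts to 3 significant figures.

4.69 W

Collapse R2‖R3 to a single equivalent, reducing the network to two series elements.
R_p = (56.0×449)/(56.0+449) = 49.79 Ω
R_total = 100 + 49.79 = 149.8 Ω
I = V / R_total = 138 / 149.8 = 0.9213 A
Voltage across the parallel pair: V_p = I × R_p = 0.9213 × 49.79 = 45.87 V
With V_p across R3, its power is V_p²/R3.
P_R3 = (45.87)² / 449 = 4.686 W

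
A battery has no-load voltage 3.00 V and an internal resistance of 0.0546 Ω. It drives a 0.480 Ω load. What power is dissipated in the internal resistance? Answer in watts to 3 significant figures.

The internal resistance carries the same current as the load; P_int = I²r.
I = ε / (r + R) = 3.00 / (0.0546 + 0.480) = 5.612 A
P_int = I² r = (5.612)² × 0.0546 = 1.719 W

1.72 W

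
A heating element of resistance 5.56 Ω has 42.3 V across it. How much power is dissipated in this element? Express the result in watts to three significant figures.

322 W

Voltage and resistance are given, so P = V²/R is the one-step route.
P = (42.3 V)² / 5.56 Ω = 321.8 W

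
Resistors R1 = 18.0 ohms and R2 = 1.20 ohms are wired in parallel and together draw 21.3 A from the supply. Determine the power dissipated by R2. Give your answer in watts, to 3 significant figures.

479 W

The branches share the same voltage, but only the total current is given — find V from the equivalent resistance first.
1/R_eq = 1/18.0 + 1/1.20 ⇒ R_eq = 1.125 Ω
V = I_total × R_eq = 21.30 × 1.125 = 23.96 V
P_R2 = V² / R2 = (23.96)² / 1.20 = 478.5 W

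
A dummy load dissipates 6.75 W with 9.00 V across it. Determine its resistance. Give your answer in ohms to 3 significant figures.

12.0 Ω

Rearranging the power relation for the two known quantities gives R = V² / P.
R = (9.00)² / 6.75 = 12.00 Ω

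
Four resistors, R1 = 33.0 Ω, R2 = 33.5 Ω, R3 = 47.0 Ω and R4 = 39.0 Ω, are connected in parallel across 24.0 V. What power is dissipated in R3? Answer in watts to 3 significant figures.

Every branch has 24.0 V across it, so for R3 the power is simply V²/R.
P_R3 = V² / R3 = (24.0)² / 47.0 Ω = 12.26 W

12.3 W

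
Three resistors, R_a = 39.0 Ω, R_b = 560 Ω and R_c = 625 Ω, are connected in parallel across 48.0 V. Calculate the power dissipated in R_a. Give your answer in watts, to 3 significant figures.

59.1 W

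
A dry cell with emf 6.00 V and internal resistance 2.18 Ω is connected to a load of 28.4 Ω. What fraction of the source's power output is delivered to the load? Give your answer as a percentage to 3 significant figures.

92.9 %

η = P_load/(P_load+P_int) = I²R/(I²R+I²r) = R/(R+r) — the I² cancels for series elements.
η = R / (R + r) = 28.4 / (28.4 + 2.18) = 0.9287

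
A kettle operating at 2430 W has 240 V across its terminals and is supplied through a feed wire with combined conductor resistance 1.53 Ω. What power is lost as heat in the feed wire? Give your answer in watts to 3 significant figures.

157 W

The feed wire is a series resistance carrying the load current; its dissipation is I²R_line.
I = P / V = 2430 / 240 = 10.12 A through the feed wire.
P_line = I² R_line = (10.12)² × 1.53 = 156.8 W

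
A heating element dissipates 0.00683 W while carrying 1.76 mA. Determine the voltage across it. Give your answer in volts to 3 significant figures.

Rearranging the power relation for the two known quantities gives V = P / I.
V = 0.00683 / 0.001760 = 3.881 V

3.88 V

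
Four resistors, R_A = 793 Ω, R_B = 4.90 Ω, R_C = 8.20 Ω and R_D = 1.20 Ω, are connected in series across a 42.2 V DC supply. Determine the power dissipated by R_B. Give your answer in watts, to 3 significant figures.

0.0134 W

In a series string the same current flows through every resistor — find that current, then P = I²R for the one we want.
R_total = 793 + 4.90 + 8.20 + 1.20 = 807.3 Ω
I = V / R_total = 42.2 / 807.3 = 0.05227 A
P_R_B = I² × R_B = (0.05227)² × 4.90 = 0.01339 W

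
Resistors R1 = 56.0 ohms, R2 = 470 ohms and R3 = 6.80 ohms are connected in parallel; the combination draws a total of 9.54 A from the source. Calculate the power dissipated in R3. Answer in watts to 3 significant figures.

Parallel branches share V, not I — compute V via R_eq, then use V²/R for the target branch.
1/R_eq = 1/56.0 + 1/470 + 1/6.80 ⇒ R_eq = 5.986 Ω
V = I_total × R_eq = 9.540 × 5.986 = 57.11 V
P_R3 = V² / R3 = (57.11)² / 6.80 = 479.7 W

480 W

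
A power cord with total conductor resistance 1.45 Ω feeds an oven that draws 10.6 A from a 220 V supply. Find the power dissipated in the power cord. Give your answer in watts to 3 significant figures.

The power cord and load are in series, so the same current flows in both; the loss is I²R_line.
The power cord carries the full 10.6 A.
P_line = I² R_line = (10.60)² × 1.45 = 162.9 W

163 W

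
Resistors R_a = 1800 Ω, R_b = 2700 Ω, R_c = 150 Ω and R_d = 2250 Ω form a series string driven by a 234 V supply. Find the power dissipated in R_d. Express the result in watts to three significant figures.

Since the resistors are in series they all carry the loop current I = V/R_total; the power in any one is I²R.
R_total = 1800 + 2700 + 150 + 2250 = 6900 Ω
I = V / R_total = 234 / 6900 = 0.03391 A
P_R_d = I² × R_d = (0.03391)² × 2250 = 2.588 W

2.59 W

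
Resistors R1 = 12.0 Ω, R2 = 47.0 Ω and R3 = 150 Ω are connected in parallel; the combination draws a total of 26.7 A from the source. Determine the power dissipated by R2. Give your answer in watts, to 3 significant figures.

1220 W

The branches share the same voltage, but only the total current is given — find V from the equivalent resistance first.
1/R_eq = 1/12.0 + 1/47.0 + 1/150 ⇒ R_eq = 8.987 Ω
V = I_total × R_eq = 26.70 × 8.987 = 239.9 V
P_R2 = V² / R2 = (239.9)² / 47.0 = 1225 W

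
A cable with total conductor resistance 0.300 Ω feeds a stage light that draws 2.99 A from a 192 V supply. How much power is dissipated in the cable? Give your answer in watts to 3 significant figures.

2.68 W

Line loss is just I²R for the cable — we know both I and R_line directly.
The cable carries the full 2.99 A.
P_line = I² R_line = (2.990)² × 0.300 = 2.682 W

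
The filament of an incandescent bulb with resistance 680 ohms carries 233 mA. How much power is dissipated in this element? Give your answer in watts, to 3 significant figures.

36.9 W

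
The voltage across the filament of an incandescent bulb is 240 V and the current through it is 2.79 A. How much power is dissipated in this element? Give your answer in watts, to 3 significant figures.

670 W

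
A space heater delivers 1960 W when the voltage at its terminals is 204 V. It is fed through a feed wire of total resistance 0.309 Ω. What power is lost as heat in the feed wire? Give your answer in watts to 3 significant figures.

The feed wire and load are in series, so the same current flows in both; the loss is I²R_line.
I = P / V = 1960 / 204 = 9.608 A through the feed wire.
P_line = I² R_line = (9.608)² × 0.309 = 28.52 W

28.5 W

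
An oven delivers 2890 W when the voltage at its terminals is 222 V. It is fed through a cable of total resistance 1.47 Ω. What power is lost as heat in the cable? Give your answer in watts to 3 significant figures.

Only the current and the line resistance are needed for the I²R loss.
I = P / V = 2890 / 222 = 13.02 A through the cable.
P_line = I² R_line = (13.02)² × 1.47 = 249.1 W

249 W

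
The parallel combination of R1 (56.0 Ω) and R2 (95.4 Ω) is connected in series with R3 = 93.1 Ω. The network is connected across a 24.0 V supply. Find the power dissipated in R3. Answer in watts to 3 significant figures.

Collapse the R1‖R2 pair into one equivalent R_p; then R_p and R3 form a series string.
R_p = (56.0×95.4)/(56.0+95.4) = 35.29 Ω
R_total = R_p + 93.1 = 35.29 + 93.1 = 128.4 Ω
I = V / R_total = 24.0 / 128.4 = 0.1869 A
All the supply current flows through R3; use P = I²R3.
P_R3 = (0.1869)² × 93.1 = 3.253 W

3.25 W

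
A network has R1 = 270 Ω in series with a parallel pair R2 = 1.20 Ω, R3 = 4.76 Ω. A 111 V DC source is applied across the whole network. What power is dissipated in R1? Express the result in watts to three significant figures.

Reduce the parallel pair to R_p first; the network is then a simple series string.
R_p = (1.20×4.76)/(1.20+4.76) = 0.9584 Ω
R_total = 270 + 0.9584 = 271.0 Ω
I = V / R_total = 111 / 271.0 = 0.4097 A
R1 carries the full series current, so P = I²R.
P_R1 = (0.4097)² × 270 = 45.31 W

45.3 W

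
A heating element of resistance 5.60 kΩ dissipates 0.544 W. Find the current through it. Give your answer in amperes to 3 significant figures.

0.00986 A

Inverting the appropriate power form: I = √(P / R).
I = √(0.544 / 5600) = 0.009856 A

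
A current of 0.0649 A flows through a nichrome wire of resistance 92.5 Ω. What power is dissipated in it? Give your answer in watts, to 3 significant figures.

0.390 W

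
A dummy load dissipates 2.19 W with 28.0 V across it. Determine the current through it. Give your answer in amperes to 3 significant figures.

The two known quantities fix the third via I = P / V.
I = 2.19 / 28.0 = 0.07821 A

0.0782 A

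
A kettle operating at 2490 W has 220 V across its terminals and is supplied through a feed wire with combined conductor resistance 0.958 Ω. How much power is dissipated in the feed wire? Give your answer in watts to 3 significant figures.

123 W

The feed wire and load are in series, so the same current flows in both; the loss is I²R_line.
I = P / V = 2490 / 220 = 11.32 A through the feed wire.
P_line = I² R_line = (11.32)² × 0.958 = 122.7 W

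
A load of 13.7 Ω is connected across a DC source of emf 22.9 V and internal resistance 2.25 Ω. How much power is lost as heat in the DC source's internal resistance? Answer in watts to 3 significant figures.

The internal resistance carries the same current as the load; P_int = I²r.
I = ε / (r + R) = 22.9 / (2.25 + 13.7) = 1.436 A
P_int = I² r = (1.436)² × 2.25 = 4.638 W

4.64 W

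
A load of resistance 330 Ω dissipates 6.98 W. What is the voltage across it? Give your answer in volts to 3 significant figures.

From P = V I = I²R = V²/R, with the two given quantities we get V = √(P R).
V = √(6.98 × 330) = 47.99 V

48.0 V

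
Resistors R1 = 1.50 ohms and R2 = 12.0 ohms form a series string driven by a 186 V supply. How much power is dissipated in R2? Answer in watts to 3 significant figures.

2280 W

Every series element carries the same I. Get I from the total resistance, then P = I² × R2.
R_total = 1.50 + 12.0 = 13.50 Ω
I = V / R_total = 186 / 13.50 = 13.78 A
P_R2 = I² × R2 = (13.78)² × 12.0 = 2278 W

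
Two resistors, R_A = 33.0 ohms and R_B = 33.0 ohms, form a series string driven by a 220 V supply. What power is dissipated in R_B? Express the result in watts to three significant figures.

Since the resistors are in series they all carry the loop current I = V/R_total; the power in any one is I²R.
R_total = 33.0 + 33.0 = 66.00 Ω
I = V / R_total = 220 / 66.00 = 3.333 A
P_R_B = I² × R_B = (3.333)² × 33.0 = 366.7 W

367 W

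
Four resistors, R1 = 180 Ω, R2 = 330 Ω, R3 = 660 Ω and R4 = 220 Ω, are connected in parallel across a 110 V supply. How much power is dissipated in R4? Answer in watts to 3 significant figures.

55.0 W

Every branch has 110 V across it, so for R4 the power is simply V²/R.
P_R4 = V² / R4 = (110)² / 220 Ω = 55.00 W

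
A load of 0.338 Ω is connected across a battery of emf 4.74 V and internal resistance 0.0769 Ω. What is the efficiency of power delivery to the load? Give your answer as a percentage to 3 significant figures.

81.5 %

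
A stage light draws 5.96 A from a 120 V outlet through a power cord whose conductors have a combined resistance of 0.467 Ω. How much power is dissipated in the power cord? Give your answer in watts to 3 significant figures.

16.6 W

Only the current and the line resistance are needed for the I²R loss.
The power cord carries the full 5.96 A.
P_line = I² R_line = (5.960)² × 0.467 = 16.59 W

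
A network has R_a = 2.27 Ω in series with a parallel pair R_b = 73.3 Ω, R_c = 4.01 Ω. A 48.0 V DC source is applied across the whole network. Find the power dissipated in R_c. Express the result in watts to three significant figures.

225 W

Collapse R_b‖R_c to a single equivalent, reducing the network to two series elements.
R_p = (73.3×4.01)/(73.3+4.01) = 3.802 Ω
R_total = 2.27 + 3.802 = 6.072 Ω
I = V / R_total = 48.0 / 6.072 = 7.905 A
Voltage across the parallel pair: V_p = I × R_p = 7.905 × 3.802 = 30.06 V
R_c sees V_p directly, so P = V_p² / R_c.
P_R_c = (30.06)² / 4.01 = 225.3 W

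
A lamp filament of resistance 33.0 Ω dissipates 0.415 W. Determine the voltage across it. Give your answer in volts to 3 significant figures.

3.70 V

Inverting the appropriate power form: V = √(P R).
V = √(0.415 × 33.0) = 3.701 V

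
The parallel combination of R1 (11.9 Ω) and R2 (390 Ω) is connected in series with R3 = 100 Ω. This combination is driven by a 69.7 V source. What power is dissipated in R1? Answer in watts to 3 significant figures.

Combine R1 and R2 into their parallel equivalent first, reducing the network to two series resistors.
R_p = (11.9×390)/(11.9+390) = 11.55 Ω
R_total = R_p + 100 = 11.55 + 100 = 111.5 Ω
I = V / R_total = 69.7 / 111.5 = 0.6248 A
Voltage across the parallel pair: V_p = I × R_p = 0.6248 × 11.55 = 7.215 V
Use P = V²/R for R1 with V = V_p.
P_R1 = (7.215)² / 11.9 = 4.375 W

4.38 W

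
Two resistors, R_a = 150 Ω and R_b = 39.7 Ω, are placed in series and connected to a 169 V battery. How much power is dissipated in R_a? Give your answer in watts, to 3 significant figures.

119 W

Every series element carries the same I. Get I from the total resistance, then P = I² × R_a.
R_total = 150 + 39.7 = 189.7 Ω
I = V / R_total = 169 / 189.7 = 0.8909 A
P_R_a = I² × R_a = (0.8909)² × 150 = 119.1 W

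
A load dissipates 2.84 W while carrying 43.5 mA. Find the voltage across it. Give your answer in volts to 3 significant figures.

65.3 V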